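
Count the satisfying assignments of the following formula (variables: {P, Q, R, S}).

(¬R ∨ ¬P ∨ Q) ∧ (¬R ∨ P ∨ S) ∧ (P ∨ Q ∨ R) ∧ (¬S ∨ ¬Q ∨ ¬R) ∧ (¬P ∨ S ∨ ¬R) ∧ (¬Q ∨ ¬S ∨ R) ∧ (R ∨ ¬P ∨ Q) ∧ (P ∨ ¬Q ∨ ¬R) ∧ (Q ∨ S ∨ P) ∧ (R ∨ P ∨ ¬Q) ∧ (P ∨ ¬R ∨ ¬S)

There are 2^4 = 16 truth assignments over (P, Q, R, S).
Check each against the 11 clauses (columns in the order P, Q, R, S):
  F F F F  ✗ fails (P ∨ Q ∨ R)
  F F F T  ✗ fails (P ∨ Q ∨ R)
  F F T F  ✗ fails (¬R ∨ P ∨ S)
  F F T T  ✗ fails (P ∨ ¬R ∨ ¬S)
  F T F F  ✗ fails (R ∨ P ∨ ¬Q)
  F T F T  ✗ fails (¬Q ∨ ¬S ∨ R)
  F T T F  ✗ fails (¬R ∨ P ∨ S)
  F T T T  ✗ fails (¬S ∨ ¬Q ∨ ¬R)
  T F F F  ✗ fails (R ∨ ¬P ∨ Q)
  T F F T  ✗ fails (R ∨ ¬P ∨ Q)
  T F T F  ✗ fails (¬R ∨ ¬P ∨ Q)
  T F T T  ✗ fails (¬R ∨ ¬P ∨ Q)
  T T F F  ✓ satisfies all
  T T F T  ✗ fails (¬Q ∨ ¬S ∨ R)
  T T T F  ✗ fails (¬P ∨ S ∨ ¬R)
  T T T T  ✗ fails (¬S ∨ ¬Q ∨ ¬R)
1 of the 16 rows is a model.

1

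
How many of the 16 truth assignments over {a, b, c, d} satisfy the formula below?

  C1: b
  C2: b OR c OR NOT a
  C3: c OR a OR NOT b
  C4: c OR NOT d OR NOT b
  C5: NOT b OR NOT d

There are 2^4 = 16 truth assignments over (a, b, c, d).
Check each against the 5 clauses (columns in the order a, b, c, d):
  F F F F  ✗ fails (b)
  F F F T  ✗ fails (b)
  F F T F  ✗ fails (b)
  F F T T  ✗ fails (b)
  F T F F  ✗ fails (c OR a OR NOT b)
  F T F T  ✗ fails (c OR a OR NOT b)
  F T T F  ✓ satisfies all
  F T T T  ✗ fails (NOT b OR NOT d)
  T F F F  ✗ fails (b)
  T F F T  ✗ fails (b)
  T F T F  ✗ fails (b)
  T F T T  ✗ fails (b)
  T T F F  ✓ satisfies all
  T T F T  ✗ fails (c OR NOT d OR NOT b)
  T T T F  ✓ satisfies all
  T T T T  ✗ fails (NOT b OR NOT d)
3 of the 16 rows are models.

3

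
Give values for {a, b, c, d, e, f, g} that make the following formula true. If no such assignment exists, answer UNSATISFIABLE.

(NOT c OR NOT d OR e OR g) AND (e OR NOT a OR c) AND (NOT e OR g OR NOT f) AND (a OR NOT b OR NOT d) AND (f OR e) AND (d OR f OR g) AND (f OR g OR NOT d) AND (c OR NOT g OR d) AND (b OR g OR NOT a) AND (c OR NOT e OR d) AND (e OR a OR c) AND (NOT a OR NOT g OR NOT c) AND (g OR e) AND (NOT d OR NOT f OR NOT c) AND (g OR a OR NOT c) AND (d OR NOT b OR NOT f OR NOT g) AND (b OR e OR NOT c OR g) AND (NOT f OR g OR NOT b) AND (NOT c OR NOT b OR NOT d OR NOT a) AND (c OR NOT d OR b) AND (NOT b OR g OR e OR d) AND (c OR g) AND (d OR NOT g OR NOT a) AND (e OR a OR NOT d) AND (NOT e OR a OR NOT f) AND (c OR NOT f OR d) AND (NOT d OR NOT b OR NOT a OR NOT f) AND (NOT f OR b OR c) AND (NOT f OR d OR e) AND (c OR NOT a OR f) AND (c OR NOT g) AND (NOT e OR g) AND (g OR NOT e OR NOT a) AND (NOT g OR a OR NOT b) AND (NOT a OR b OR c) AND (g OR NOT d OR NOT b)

Case f = false:
From the singleton clause (e), e = true.
From the singleton clause (g), g = true.
From the singleton clause (c), c = true.
From the singleton clause (NOT a), a = false.
From the singleton clause (NOT b), b = false.
No clause remains; d is free.

a=false,  b=false,  c=true,  d=false,  e=true,  f=false,  g=true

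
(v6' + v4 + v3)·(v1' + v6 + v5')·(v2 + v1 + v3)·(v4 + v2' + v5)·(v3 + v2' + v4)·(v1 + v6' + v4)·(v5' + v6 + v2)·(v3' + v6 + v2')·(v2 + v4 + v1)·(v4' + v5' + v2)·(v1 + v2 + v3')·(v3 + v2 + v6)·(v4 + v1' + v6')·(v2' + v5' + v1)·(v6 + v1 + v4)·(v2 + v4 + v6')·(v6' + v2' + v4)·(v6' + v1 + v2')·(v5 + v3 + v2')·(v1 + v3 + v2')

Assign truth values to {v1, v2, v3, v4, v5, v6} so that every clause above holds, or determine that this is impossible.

v1=1,  v2=0,  v3=1,  v4=1,  v5=0,  v6=0

Try v6 = 0.
Try v1 = 1.
From the singleton clause (v5'), v5 = 0.
Try v4 = 1.
Try v3 = 1.
From the singleton clause (v2'), v2 = 0.
This assignment satisfies each clause.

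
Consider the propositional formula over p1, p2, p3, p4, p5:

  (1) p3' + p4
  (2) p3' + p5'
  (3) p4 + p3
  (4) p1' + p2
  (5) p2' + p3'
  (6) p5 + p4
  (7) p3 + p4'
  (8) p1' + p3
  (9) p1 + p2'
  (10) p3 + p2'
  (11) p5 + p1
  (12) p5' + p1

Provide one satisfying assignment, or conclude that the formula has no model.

Branch on p3: set p3 = 0.
From the singleton clause (p4), p4 = 1.
That conflicts with the unit clause (p4').
So p3 must be the other value — set p3 = 1.
From the singleton clause (p4), p4 = 1.
From the singleton clause (p5'), p5 = 0.
From the singleton clause (p2'), p2 = 0.
From the singleton clause (p1'), p1 = 0.
That conflicts with the unit clause (p1).
Either choice for p3 ends in contradiction.

UNSATISFIABLE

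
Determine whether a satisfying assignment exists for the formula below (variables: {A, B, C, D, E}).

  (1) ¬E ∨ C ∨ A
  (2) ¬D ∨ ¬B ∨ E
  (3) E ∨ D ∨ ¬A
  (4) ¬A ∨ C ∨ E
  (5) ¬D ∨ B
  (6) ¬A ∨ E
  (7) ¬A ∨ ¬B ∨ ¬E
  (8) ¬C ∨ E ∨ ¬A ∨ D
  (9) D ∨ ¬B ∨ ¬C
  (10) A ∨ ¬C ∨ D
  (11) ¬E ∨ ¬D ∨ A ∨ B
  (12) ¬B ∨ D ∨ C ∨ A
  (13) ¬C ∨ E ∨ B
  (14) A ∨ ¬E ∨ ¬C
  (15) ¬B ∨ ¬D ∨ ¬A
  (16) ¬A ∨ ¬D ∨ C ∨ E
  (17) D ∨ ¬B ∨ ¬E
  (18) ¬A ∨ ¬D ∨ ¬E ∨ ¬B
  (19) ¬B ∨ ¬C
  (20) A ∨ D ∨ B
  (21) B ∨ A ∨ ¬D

Yes, satisfiable

Try D = False.
Try E = True.
Unit clause (¬B) forces B = False.
Unit clause (A) forces A = True.
Every clause is now satisfied; C is unconstrained.
A satisfying assignment: A=True, B=False, C=False, D=False, E=True.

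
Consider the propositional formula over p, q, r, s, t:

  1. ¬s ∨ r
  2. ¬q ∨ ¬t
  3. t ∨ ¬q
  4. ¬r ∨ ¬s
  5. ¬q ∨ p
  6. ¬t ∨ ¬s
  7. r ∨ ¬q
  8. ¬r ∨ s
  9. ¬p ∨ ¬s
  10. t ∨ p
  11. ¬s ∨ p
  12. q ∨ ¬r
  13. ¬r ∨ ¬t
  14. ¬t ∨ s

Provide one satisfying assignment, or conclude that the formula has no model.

p=True, q=False, r=False, s=False, t=False

Try s = False.
From the singleton clause (¬r), r = False.
From the singleton clause (¬q), q = False.
From the singleton clause (¬t), t = False.
From the singleton clause (p), p = True.
Every clause now holds.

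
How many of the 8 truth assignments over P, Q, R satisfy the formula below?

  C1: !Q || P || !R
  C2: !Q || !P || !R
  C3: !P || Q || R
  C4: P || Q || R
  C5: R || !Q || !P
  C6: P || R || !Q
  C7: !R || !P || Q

There are 2^3 = 8 truth assignments over (P, Q, R).
Check each against the 7 clauses (columns in the order P, Q, R):
  F F F  ✗ fails (P || Q || R)
  F F T  ✓ satisfies all
  F T F  ✗ fails (P || R || !Q)
  F T T  ✗ fails (!Q || P || !R)
  T F F  ✗ fails (!P || Q || R)
  T F T  ✗ fails (!R || !P || Q)
  T T F  ✗ fails (R || !Q || !P)
  T T T  ✗ fails (!Q || !P || !R)
1 of the 8 rows is a model.

1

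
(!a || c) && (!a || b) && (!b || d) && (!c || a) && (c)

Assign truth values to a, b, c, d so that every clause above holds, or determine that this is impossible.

a=true; b=true; c=true; d=true

From the singleton clause (c), c = true.
From the singleton clause (a), a = true.
From the singleton clause (b), b = true.
From the singleton clause (d), d = true.
All clauses are satisfied.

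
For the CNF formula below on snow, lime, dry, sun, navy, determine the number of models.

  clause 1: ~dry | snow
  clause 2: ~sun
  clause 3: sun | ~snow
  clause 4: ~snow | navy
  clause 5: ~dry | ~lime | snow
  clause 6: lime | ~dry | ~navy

There are 2^5 = 32 truth assignments over (snow, lime, dry, sun, navy).
Split on navy. With navy = 1, the clauses containing navy are satisfied and ~navy drops from the rest; 2 of the 2^4 = 16 assignments to the other variables satisfy what remains.
With navy = 0, by the same count on the reduced clause set, 2 assignments work.
Total: 2 + 2 = 4.

4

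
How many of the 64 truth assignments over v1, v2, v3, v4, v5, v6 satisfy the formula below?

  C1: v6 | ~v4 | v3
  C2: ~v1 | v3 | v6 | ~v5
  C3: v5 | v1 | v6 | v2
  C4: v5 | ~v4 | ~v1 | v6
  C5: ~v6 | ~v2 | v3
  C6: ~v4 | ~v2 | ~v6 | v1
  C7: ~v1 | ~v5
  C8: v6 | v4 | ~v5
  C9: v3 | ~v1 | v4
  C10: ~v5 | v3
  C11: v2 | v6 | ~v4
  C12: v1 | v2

13

There are 2^6 = 64 truth assignments over (v1, v2, v3, v4, v5, v6).
Split on v1. With v1 = 1, the clauses containing v1 are satisfied and ~v1 drops from the rest; 7 of the 2^5 = 32 assignments to the other variables satisfy what remains.
With v1 = 0, by the same count on the reduced clause set, 6 assignments work.
Total: 7 + 6 = 13.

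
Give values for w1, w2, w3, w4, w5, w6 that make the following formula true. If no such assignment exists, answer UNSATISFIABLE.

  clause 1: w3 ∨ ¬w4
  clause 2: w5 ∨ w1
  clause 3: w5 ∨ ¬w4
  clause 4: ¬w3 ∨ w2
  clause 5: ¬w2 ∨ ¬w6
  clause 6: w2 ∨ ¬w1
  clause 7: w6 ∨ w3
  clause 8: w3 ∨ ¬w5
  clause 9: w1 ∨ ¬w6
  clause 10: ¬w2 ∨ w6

UNSATISFIABLE

Case w3 = True:
(w2) alone gives w2 = True.
(¬w6) alone gives w6 = False.
Now (w6) is unsatisfied and unit — conflict.
Backtrack on w3: now try w3 = False.
(¬w4) alone gives w4 = False.
(w6) alone gives w6 = True.
(¬w2) alone gives w2 = False.
(¬w1) alone gives w1 = False.
Now (w1) is unsatisfied and unit — conflict.
Neither w3 = True nor w3 = False works.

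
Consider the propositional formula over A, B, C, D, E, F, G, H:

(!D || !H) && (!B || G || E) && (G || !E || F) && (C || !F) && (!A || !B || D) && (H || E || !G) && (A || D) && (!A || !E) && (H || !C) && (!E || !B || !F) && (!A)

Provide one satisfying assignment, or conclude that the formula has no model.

A ↦ false, B ↦ true, C ↦ false, D ↦ true, E ↦ true, F ↦ false, G ↦ true, H ↦ false

(!A) alone gives A = false.
(D) alone gives D = true.
(!H) alone gives H = false.
(!C) alone gives C = false.
(!F) alone gives F = false.
Case G = true:
(E) alone gives E = true.
No clause remains; B is free.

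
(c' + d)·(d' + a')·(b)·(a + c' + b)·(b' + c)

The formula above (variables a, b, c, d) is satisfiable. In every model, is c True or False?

True

Suppose c = 0.
(b) alone gives b = 1.
Now (b') is unsatisfied and unit — conflict.
So every satisfying assignment has c = True.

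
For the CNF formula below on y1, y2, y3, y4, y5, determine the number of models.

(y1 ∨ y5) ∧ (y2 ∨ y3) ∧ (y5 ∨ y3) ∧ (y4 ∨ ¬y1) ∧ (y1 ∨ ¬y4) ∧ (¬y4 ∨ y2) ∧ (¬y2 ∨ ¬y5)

There are 2^5 = 32 truth assignments over (y1, y2, y3, y4, y5).
Split on y1. With y1 = True, the clauses containing y1 are satisfied and ¬y1 drops from the rest; 1 of the 2^4 = 16 assignments to the other variables satisfy what remains.
With y1 = False, by the same count on the reduced clause set, 1 assignment works.
(One model: y1=F, y2=F, y3=T, y4=F, y5=T.)
Total: 1 + 1 = 2.

2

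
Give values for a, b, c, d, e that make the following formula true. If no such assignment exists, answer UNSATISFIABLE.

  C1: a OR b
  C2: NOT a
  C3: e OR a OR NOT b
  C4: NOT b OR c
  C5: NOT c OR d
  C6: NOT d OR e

From the singleton clause (NOT a), a = false.
From the singleton clause (b), b = true.
From the singleton clause (e), e = true.
From the singleton clause (c), c = true.
From the singleton clause (d), d = true.
All clauses are satisfied.

a ↦ false; b ↦ true; c ↦ true; d ↦ true; e ↦ true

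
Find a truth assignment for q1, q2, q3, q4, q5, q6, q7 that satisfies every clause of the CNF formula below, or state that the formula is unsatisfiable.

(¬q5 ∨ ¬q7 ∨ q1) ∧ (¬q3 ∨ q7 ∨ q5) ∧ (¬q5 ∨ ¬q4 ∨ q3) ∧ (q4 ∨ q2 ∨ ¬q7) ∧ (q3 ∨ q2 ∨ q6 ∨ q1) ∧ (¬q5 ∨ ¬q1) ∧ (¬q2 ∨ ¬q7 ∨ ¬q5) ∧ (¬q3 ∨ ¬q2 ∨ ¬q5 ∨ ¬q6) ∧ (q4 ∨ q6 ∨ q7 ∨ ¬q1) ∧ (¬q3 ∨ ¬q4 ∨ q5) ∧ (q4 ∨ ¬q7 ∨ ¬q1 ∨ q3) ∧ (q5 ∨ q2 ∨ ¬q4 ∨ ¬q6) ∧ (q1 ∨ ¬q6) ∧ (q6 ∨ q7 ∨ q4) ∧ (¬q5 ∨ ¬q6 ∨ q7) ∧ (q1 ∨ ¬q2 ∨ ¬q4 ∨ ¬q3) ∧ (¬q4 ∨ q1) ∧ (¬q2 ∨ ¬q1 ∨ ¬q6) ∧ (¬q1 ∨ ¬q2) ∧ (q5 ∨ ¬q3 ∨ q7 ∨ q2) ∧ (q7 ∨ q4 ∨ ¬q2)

q1=True; q2=False; q3=False; q4=True; q5=False; q6=False; q7=True

Suppose q5 = False.
Suppose q3 = False.
Suppose q1 = True.
Unit clause (¬q2) forces q2 = False.
Suppose q4 = True.
Unit clause (¬q6) forces q6 = False.
No clause remains; q7 is free.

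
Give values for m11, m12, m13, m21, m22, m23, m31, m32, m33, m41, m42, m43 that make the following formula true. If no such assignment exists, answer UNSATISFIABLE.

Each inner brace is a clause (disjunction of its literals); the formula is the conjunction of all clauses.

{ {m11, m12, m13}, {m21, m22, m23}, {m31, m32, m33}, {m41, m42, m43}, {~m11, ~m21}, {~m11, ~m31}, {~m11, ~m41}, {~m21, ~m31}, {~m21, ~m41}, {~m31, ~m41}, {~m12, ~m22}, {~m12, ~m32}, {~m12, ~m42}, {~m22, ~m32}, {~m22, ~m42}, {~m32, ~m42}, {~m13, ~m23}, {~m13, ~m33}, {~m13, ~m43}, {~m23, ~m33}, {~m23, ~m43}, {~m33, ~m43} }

UNSATISFIABLE

Try m11 = 0.
Try m12 = 1.
From the singleton clause (~m22), m22 = 0.
From the singleton clause (~m32), m32 = 0.
From the singleton clause (~m42), m42 = 0.
Try m21 = 1.
From the singleton clause (~m31), m31 = 0.
From the singleton clause (m33), m33 = 1.
From the singleton clause (~m41), m41 = 0.
From the singleton clause (m43), m43 = 1.
But (~m43) is also a unit clause — contradiction.
That branch fails; take m21 = 0 instead.
From the singleton clause (m23), m23 = 1.
From the singleton clause (~m13), m13 = 0.
From the singleton clause (~m33), m33 = 0.
From the singleton clause (m31), m31 = 1.
From the singleton clause (~m41), m41 = 0.
From the singleton clause (m43), m43 = 1.
But (~m43) is also a unit clause — contradiction.
Both values of m21 lead to a conflict.
That branch fails; take m12 = 0 instead.
From the singleton clause (m13), m13 = 1.
From the singleton clause (~m23), m23 = 0.
From the singleton clause (~m33), m33 = 0.
From the singleton clause (~m43), m43 = 0.
Try m21 = 1.
From the singleton clause (~m31), m31 = 0.
From the singleton clause (m32), m32 = 1.
From the singleton clause (~m41), m41 = 0.
From the singleton clause (m42), m42 = 1.
But (~m42) is also a unit clause — contradiction.
That branch fails; take m21 = 0 instead.
From the singleton clause (m22), m22 = 1.
From the singleton clause (~m32), m32 = 0.
From the singleton clause (m31), m31 = 1.
From the singleton clause (~m41), m41 = 0.
From the singleton clause (m42), m42 = 1.
But (~m42) is also a unit clause — contradiction.
Both values of m21 lead to a conflict.
Both values of m12 lead to a conflict.
That branch fails; take m11 = 1 instead.
From the singleton clause (~m21), m21 = 0.
From the singleton clause (~m31), m31 = 0.
From the singleton clause (~m41), m41 = 0.
Try m22 = 1.
From the singleton clause (~m12), m12 = 0.
From the singleton clause (~m32), m32 = 0.
From the singleton clause (m33), m33 = 1.
From the singleton clause (~m42), m42 = 0.
From the singleton clause (m43), m43 = 1.
But (~m43) is also a unit clause — contradiction.
That branch fails; take m22 = 0 instead.
From the singleton clause (m23), m23 = 1.
From the singleton clause (~m13), m13 = 0.
From the singleton clause (~m33), m33 = 0.
From the singleton clause (m32), m32 = 1.
From the singleton clause (~m12), m12 = 0.
From the singleton clause (~m42), m42 = 0.
From the singleton clause (m43), m43 = 1.
But (~m43) is also a unit clause — contradiction.
Both values of m22 lead to a conflict.
Both values of m11 lead to a conflict.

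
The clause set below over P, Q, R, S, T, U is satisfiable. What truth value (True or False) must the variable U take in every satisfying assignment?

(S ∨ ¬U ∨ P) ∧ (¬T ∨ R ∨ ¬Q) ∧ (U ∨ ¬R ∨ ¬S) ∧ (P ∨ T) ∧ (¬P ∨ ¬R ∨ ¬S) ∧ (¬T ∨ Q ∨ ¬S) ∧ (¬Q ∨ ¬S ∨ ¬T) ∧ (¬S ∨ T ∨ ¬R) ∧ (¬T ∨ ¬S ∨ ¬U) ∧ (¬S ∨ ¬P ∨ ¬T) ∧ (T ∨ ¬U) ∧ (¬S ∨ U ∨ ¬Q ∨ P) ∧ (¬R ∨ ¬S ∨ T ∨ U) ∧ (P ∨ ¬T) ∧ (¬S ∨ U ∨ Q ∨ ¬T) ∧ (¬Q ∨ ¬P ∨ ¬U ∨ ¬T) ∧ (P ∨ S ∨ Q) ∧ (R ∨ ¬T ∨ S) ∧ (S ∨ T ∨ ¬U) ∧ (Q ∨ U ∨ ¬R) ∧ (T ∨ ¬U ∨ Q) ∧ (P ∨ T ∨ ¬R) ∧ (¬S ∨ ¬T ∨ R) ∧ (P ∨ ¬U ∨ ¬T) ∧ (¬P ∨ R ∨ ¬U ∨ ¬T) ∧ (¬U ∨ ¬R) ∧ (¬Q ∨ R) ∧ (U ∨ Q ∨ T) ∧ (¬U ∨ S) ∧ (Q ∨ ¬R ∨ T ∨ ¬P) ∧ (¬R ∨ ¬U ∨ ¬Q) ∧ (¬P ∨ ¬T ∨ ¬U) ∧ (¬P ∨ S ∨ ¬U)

Suppose U = True.
The clause (T) is unit, so T = True.
The clause (¬S) is unit, so S = False.
Now (S) is unsatisfied and unit — conflict.
So every satisfying assignment has U = False.

False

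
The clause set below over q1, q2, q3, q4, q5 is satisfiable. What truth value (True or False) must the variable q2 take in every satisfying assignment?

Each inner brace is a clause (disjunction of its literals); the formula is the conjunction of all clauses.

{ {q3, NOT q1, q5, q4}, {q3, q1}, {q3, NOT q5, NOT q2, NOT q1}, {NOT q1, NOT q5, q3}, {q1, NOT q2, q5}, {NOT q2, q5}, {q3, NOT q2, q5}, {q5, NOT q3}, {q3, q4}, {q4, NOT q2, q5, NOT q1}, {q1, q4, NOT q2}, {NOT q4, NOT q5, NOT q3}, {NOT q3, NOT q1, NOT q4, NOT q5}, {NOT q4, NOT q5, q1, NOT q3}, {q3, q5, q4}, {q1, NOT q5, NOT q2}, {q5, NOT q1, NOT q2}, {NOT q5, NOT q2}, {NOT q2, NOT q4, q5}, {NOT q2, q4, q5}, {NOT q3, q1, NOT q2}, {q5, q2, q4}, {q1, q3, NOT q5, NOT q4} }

Suppose q2 = true.
(q5) alone gives q5 = true.
But (NOT q5) is also a unit clause — contradiction.
So every satisfying assignment has q2 = False.

False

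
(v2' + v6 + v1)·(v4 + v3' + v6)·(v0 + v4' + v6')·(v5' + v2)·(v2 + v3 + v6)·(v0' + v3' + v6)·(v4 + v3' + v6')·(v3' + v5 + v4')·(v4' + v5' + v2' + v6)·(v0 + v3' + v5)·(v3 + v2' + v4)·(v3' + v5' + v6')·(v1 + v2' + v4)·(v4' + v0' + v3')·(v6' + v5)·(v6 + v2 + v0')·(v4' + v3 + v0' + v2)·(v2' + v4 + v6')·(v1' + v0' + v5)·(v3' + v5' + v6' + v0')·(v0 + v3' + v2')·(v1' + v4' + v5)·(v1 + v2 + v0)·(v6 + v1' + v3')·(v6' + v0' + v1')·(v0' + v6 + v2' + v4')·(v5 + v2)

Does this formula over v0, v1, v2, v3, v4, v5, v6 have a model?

Yes, satisfiable

Case v5 = 1:
Unit clause (v2) forces v2 = 1.
Case v6 = 1:
Unit clause (v3') forces v3 = 0.
Unit clause (v4) forces v4 = 1.
Unit clause (v0) forces v0 = 1.
Unit clause (v1') forces v1 = 0.
Every clause now holds.
A satisfying assignment: v0: 1, v1: 0, v2: 1, v3: 0, v4: 1, v5: 1, v6: 1.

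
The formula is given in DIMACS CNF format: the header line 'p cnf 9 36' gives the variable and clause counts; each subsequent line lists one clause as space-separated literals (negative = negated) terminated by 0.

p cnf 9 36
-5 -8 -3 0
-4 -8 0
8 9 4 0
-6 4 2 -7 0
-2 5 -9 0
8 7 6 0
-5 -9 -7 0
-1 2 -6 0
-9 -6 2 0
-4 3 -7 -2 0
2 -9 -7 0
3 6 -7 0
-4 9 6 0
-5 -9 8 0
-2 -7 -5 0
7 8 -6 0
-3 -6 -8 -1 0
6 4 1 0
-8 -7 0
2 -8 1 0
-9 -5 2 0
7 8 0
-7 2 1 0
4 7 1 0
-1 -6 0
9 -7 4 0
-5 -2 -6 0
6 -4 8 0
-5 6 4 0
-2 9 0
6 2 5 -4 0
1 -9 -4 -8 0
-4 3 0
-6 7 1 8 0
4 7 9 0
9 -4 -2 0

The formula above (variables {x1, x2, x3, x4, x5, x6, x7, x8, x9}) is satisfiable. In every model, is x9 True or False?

True

Suppose x9 = False.
From the singleton clause (¬x2), x2 = False.
Branch on x4: set x4 = False.
From the singleton clause (x8), x8 = True.
From the singleton clause (¬x7), x7 = False.
Now (x7) is unsatisfied and unit — conflict.
Backtrack on x4: now try x4 = True.
From the singleton clause (¬x8), x8 = False.
From the singleton clause (x6), x6 = True.
From the singleton clause (¬x1), x1 = False.
From the singleton clause (x7), x7 = True.
Now (¬x7) is unsatisfied and unit — conflict.
Both values of x4 lead to a conflict.
So every satisfying assignment has x9 = True.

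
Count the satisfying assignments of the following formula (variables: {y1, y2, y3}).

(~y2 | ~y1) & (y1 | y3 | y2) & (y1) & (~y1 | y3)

There are 2^3 = 8 truth assignments over (y1, y2, y3).
Check each against the 4 clauses (columns in the order y1, y2, y3):
  F F F  ✗ fails (y1 | y3 | y2)
  F F T  ✗ fails (y1)
  F T F  ✗ fails (y1)
  F T T  ✗ fails (y1)
  T F F  ✗ fails (~y1 | y3)
  T F T  ✓ satisfies all
  T T F  ✗ fails (~y2 | ~y1)
  T T T  ✗ fails (~y2 | ~y1)
1 of the 8 rows is a model.

1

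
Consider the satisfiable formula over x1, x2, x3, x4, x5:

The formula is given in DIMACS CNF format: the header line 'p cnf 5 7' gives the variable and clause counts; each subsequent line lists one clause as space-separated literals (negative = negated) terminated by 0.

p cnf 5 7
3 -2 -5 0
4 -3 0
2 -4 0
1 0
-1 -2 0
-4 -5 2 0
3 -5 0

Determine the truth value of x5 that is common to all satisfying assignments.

Suppose x5 = True.
(x1) alone gives x1 = True.
(¬x2) alone gives x2 = False.
(¬x4) alone gives x4 = False.
(¬x3) alone gives x3 = False.
That conflicts with the unit clause (x3).
So every satisfying assignment has x5 = False.

False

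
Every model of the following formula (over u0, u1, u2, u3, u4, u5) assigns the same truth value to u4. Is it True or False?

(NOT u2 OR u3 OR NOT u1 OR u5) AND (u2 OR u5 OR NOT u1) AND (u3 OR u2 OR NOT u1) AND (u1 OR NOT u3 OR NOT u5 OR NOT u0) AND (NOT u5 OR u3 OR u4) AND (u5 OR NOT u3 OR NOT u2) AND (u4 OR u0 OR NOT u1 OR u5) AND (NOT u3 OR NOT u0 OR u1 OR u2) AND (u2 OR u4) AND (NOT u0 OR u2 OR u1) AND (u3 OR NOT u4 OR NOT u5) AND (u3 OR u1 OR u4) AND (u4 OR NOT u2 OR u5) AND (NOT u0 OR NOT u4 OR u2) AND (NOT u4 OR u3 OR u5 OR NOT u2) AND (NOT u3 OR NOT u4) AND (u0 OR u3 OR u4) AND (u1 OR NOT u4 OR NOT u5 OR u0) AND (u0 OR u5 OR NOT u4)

Suppose u4 = true.
The clause (NOT u3) is unit, so u3 = false.
The clause (NOT u5) is unit, so u5 = false.
The clause (NOT u2) is unit, so u2 = false.
The clause (NOT u1) is unit, so u1 = false.
The clause (NOT u0) is unit, so u0 = false.
Now (u0) is unsatisfied and unit — conflict.
So every satisfying assignment has u4 = False.

False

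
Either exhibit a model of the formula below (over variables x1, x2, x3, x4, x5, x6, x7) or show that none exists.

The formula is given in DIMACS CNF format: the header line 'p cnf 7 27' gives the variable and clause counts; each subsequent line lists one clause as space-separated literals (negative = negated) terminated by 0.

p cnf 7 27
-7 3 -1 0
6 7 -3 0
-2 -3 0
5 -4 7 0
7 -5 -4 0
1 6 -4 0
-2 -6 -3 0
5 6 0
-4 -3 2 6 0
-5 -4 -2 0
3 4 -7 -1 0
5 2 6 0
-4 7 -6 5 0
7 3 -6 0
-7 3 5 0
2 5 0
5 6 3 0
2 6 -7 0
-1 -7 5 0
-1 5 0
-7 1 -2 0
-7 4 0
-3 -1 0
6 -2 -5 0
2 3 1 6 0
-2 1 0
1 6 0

x1=False,  x2=False,  x3=True,  x4=False,  x5=True,  x6=True,  x7=False

Case x2 = False:
(x5) alone gives x5 = True.
Case x7 = False:
(¬x4) alone gives x4 = False.
Case x6 = True:
(x3) alone gives x3 = True.
(¬x1) alone gives x1 = False.
All clauses are satisfied.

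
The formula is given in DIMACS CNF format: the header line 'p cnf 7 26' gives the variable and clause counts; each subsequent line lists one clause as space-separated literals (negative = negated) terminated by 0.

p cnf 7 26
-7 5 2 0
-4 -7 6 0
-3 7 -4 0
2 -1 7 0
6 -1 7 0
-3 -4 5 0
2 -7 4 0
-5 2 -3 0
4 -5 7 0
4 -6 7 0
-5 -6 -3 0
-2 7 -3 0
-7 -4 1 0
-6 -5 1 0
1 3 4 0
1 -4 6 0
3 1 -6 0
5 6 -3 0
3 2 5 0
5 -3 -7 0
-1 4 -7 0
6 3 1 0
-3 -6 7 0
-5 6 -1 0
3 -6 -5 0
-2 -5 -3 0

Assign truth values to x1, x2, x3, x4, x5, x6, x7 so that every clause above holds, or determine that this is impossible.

Try x7 = False.
Try x3 = False.
Try x2 = True.
Try x6 = True.
The clause (x4) is unit, so x4 = True.
The clause (x1) is unit, so x1 = True.
The clause (¬x5) is unit, so x5 = False.
Every clause now holds.

x1: True; x2: True; x3: False; x4: True; x5: False; x6: True; x7: False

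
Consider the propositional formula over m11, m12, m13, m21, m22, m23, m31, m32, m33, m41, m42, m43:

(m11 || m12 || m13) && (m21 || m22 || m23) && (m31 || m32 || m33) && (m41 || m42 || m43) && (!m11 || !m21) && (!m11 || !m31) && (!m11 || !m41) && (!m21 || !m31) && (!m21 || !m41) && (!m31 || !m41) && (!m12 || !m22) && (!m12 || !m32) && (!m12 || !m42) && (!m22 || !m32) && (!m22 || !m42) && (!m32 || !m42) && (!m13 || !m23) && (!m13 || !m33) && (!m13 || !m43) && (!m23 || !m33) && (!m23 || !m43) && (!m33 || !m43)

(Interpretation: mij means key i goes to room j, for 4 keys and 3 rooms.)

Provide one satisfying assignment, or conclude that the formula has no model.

UNSATISFIABLE

Branch on m11: set m11 = false.
Branch on m12: set m12 = true.
From the singleton clause (!m22), m22 = false.
From the singleton clause (!m32), m32 = false.
From the singleton clause (!m42), m42 = false.
Branch on m21: set m21 = true.
From the singleton clause (!m31), m31 = false.
From the singleton clause (m33), m33 = true.
From the singleton clause (!m41), m41 = false.
From the singleton clause (m43), m43 = true.
Now (!m43) is unsatisfied and unit — conflict.
Undo m21 and try m21 = false.
From the singleton clause (m23), m23 = true.
From the singleton clause (!m13), m13 = false.
From the singleton clause (!m33), m33 = false.
From the singleton clause (m31), m31 = true.
From the singleton clause (!m41), m41 = false.
From the singleton clause (m43), m43 = true.
Now (!m43) is unsatisfied and unit — conflict.
Both values of m21 lead to a conflict.
Undo m12 and try m12 = false.
From the singleton clause (m13), m13 = true.
From the singleton clause (!m23), m23 = false.
From the singleton clause (!m33), m33 = false.
From the singleton clause (!m43), m43 = false.
Branch on m21: set m21 = true.
From the singleton clause (!m31), m31 = false.
From the singleton clause (m32), m32 = true.
From the singleton clause (!m41), m41 = false.
From the singleton clause (m42), m42 = true.
Now (!m42) is unsatisfied and unit — conflict.
Undo m21 and try m21 = false.
From the singleton clause (m22), m22 = true.
From the singleton clause (!m32), m32 = false.
From the singleton clause (m31), m31 = true.
From the singleton clause (!m41), m41 = false.
From the singleton clause (m42), m42 = true.
Now (!m42) is unsatisfied and unit — conflict.
Both values of m21 lead to a conflict.
Both values of m12 lead to a conflict.
Undo m11 and try m11 = true.
From the singleton clause (!m21), m21 = false.
From the singleton clause (!m31), m31 = false.
From the singleton clause (!m41), m41 = false.
Branch on m22: set m22 = true.
From the singleton clause (!m12), m12 = false.
From the singleton clause (!m32), m32 = false.
From the singleton clause (m33), m33 = true.
From the singleton clause (!m42), m42 = false.
From the singleton clause (m43), m43 = true.
Now (!m43) is unsatisfied and unit — conflict.
Undo m22 and try m22 = false.
From the singleton clause (m23), m23 = true.
From the singleton clause (!m13), m13 = false.
From the singleton clause (!m33), m33 = false.
From the singleton clause (m32), m32 = true.
From the singleton clause (!m12), m12 = false.
From the singleton clause (!m42), m42 = false.
From the singleton clause (m43), m43 = true.
Now (!m43) is unsatisfied and unit — conflict.
Both values of m22 lead to a conflict.
Both values of m11 lead to a conflict.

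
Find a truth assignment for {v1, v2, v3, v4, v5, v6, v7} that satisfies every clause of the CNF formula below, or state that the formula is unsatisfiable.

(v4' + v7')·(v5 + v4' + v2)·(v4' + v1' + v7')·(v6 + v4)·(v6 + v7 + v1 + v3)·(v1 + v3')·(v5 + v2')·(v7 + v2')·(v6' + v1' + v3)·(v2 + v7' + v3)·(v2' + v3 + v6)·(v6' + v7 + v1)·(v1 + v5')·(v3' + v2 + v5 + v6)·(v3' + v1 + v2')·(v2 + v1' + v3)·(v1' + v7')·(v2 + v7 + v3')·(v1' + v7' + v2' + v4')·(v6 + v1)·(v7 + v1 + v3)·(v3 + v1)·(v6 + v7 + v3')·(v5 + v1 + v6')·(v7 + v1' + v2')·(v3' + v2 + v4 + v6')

UNSATISFIABLE

Suppose v4 = 0.
From the singleton clause (v6), v6 = 1.
Suppose v1 = 1.
From the singleton clause (v3), v3 = 1.
From the singleton clause (v7'), v7 = 0.
From the singleton clause (v2'), v2 = 0.
That conflicts with the unit clause (v2).
So v1 must be the other value — set v1 = 0.
From the singleton clause (v3'), v3 = 0.
That conflicts with the unit clause (v3).
Either choice for v1 ends in contradiction.
So v4 must be the other value — set v4 = 1.
From the singleton clause (v7'), v7 = 0.
From the singleton clause (v2'), v2 = 0.
From the singleton clause (v5), v5 = 1.
From the singleton clause (v1), v1 = 1.
From the singleton clause (v3), v3 = 1.
That conflicts with the unit clause (v3').
Either choice for v4 ends in contradiction.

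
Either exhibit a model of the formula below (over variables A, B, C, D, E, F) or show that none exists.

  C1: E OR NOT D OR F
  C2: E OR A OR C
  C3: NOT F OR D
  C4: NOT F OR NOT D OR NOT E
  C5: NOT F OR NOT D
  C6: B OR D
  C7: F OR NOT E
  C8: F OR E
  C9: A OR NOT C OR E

Branch on F: set F = false.
Unit clause (NOT E) forces E = false.
Now (E) is unsatisfied and unit — conflict.
Undo F and try F = true.
Unit clause (D) forces D = true.
Now (NOT D) is unsatisfied and unit — conflict.
Both values of F lead to a conflict.

UNSATISFIABLE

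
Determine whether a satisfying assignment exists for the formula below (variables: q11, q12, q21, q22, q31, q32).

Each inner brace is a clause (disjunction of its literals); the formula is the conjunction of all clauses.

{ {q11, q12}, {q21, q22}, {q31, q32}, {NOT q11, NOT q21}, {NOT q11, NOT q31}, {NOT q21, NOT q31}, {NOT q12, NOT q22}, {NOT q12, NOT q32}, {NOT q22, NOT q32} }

No, unsatisfiable

Try q11 = true.
(NOT q21) alone gives q21 = false.
(q22) alone gives q22 = true.
(NOT q31) alone gives q31 = false.
(q32) alone gives q32 = true.
Now (NOT q32) is unsatisfied and unit — conflict.
So q11 must be the other value — set q11 = false.
(q12) alone gives q12 = true.
(NOT q22) alone gives q22 = false.
(q21) alone gives q21 = true.
(NOT q31) alone gives q31 = false.
(q32) alone gives q32 = true.
Now (NOT q32) is unsatisfied and unit — conflict.
Neither q11 = true nor q11 = false works.
No assignment satisfies every clause.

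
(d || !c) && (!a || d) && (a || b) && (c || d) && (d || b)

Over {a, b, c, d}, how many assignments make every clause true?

There are 2^4 = 16 truth assignments over (a, b, c, d).
Check each against the 5 clauses (columns in the order a, b, c, d):
  F F F F  ✗ fails (a || b)
  F F F T  ✗ fails (a || b)
  F F T F  ✗ fails (d || !c)
  F F T T  ✗ fails (a || b)
  F T F F  ✗ fails (c || d)
  F T F T  ✓ satisfies all
  F T T F  ✗ fails (d || !c)
  F T T T  ✓ satisfies all
  T F F F  ✗ fails (!a || d)
  T F F T  ✓ satisfies all
  T F T F  ✗ fails (d || !c)
  T F T T  ✓ satisfies all
  T T F F  ✗ fails (!a || d)
  T T F T  ✓ satisfies all
  T T T F  ✗ fails (d || !c)
  T T T T  ✓ satisfies all
6 of the 16 rows are models.

6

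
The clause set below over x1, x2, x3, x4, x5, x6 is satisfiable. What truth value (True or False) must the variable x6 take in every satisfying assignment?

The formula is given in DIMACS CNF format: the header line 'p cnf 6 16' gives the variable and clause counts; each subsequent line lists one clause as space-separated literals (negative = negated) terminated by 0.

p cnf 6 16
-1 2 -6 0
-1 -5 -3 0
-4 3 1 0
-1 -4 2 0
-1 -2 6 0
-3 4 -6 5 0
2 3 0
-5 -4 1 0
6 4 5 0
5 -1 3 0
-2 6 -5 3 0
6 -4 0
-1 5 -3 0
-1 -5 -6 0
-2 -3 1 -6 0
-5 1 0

Suppose x6 = False.
(¬x4) alone gives x4 = False.
(x5) alone gives x5 = True.
(x1) alone gives x1 = True.
(¬x3) alone gives x3 = False.
(¬x2) alone gives x2 = False.
That conflicts with the unit clause (x2).
So every satisfying assignment has x6 = True.

True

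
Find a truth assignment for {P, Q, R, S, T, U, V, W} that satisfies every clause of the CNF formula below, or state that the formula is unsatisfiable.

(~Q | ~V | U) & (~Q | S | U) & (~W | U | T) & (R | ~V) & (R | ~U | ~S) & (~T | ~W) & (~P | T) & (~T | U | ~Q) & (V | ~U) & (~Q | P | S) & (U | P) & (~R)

(~R) alone gives R = 0.
(~V) alone gives V = 0.
(~U) alone gives U = 0.
(P) alone gives P = 1.
(T) alone gives T = 1.
(~W) alone gives W = 0.
(~Q) alone gives Q = 0.
Every clause is now satisfied; S is unconstrained.

P ↦ 1; Q ↦ 0; R ↦ 0; S ↦ 1; T ↦ 1; U ↦ 0; V ↦ 0; W ↦ 0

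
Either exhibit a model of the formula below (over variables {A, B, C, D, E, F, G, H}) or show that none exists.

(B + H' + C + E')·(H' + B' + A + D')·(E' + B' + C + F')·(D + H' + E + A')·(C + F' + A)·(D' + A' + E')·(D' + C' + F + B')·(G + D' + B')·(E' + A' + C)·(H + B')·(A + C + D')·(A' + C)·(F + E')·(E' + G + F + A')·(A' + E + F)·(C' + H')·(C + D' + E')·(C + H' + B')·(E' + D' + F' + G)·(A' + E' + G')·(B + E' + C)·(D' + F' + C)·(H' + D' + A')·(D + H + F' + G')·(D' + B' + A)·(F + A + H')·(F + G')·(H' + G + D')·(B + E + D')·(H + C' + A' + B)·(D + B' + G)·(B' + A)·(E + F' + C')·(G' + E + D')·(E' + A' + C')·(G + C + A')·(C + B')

Branch on H: set H = 0.
From the singleton clause (B'), B = 0.
Branch on A: set A = 0.
Branch on C: set C = 1.
Branch on F: set F = 0.
From the singleton clause (E'), E = 0.
From the singleton clause (G'), G = 0.
From the singleton clause (D'), D = 0.
Every clause now holds.

A ↦ 0, B ↦ 0, C ↦ 1, D ↦ 0, E ↦ 0, F ↦ 0, G ↦ 0, H ↦ 0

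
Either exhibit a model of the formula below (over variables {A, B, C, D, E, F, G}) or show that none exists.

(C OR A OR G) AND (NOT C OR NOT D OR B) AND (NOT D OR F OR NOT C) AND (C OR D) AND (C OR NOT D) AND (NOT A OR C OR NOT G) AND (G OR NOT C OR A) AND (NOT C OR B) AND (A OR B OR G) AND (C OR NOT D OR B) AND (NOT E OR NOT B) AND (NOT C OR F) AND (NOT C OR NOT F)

UNSATISFIABLE

Branch on C: set C = true.
From the singleton clause (B), B = true.
From the singleton clause (NOT E), E = false.
From the singleton clause (F), F = true.
That conflicts with the unit clause (NOT F).
Undo C and try C = false.
From the singleton clause (D), D = true.
That conflicts with the unit clause (NOT D).
Both values of C lead to a conflict.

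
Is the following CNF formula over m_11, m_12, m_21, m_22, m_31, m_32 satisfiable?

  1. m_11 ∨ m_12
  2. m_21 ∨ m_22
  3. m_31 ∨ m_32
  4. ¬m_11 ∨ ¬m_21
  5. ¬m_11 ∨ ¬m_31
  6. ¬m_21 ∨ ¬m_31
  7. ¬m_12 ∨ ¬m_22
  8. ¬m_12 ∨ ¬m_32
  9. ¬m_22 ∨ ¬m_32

No

Try m_11 = True.
The clause (¬m_21) is unit, so m_21 = False.
The clause (m_22) is unit, so m_22 = True.
The clause (¬m_31) is unit, so m_31 = False.
The clause (m_32) is unit, so m_32 = True.
Now (¬m_32) is unsatisfied and unit — conflict.
Undo m_11 and try m_11 = False.
The clause (m_12) is unit, so m_12 = True.
The clause (¬m_22) is unit, so m_22 = False.
The clause (m_21) is unit, so m_21 = True.
The clause (¬m_31) is unit, so m_31 = False.
The clause (m_32) is unit, so m_32 = True.
Now (¬m_32) is unsatisfied and unit — conflict.
Either choice for m_11 ends in contradiction.
No assignment satisfies every clause.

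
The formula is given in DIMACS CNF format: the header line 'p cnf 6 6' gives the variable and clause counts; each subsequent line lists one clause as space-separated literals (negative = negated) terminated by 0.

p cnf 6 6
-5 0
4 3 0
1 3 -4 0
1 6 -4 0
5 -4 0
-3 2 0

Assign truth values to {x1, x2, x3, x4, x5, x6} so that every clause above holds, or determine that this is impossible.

From the singleton clause (¬x5), x5 = False.
From the singleton clause (¬x4), x4 = False.
From the singleton clause (x3), x3 = True.
From the singleton clause (x2), x2 = True.
All clauses hold; x1, x6 can take either value.

x1=True, x2=True, x3=True, x4=False, x5=False, x6=False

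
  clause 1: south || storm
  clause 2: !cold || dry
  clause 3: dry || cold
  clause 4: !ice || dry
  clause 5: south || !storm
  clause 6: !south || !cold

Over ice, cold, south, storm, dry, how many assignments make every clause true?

There are 2^5 = 32 truth assignments over (ice, cold, south, storm, dry).
Split on ice. With ice = true, the clauses containing ice are satisfied and !ice drops from the rest; 2 of the 2^4 = 16 assignments to the other variables satisfy what remains.
With ice = false, by the same count on the reduced clause set, 2 assignments work.
Total: 2 + 2 = 4.

4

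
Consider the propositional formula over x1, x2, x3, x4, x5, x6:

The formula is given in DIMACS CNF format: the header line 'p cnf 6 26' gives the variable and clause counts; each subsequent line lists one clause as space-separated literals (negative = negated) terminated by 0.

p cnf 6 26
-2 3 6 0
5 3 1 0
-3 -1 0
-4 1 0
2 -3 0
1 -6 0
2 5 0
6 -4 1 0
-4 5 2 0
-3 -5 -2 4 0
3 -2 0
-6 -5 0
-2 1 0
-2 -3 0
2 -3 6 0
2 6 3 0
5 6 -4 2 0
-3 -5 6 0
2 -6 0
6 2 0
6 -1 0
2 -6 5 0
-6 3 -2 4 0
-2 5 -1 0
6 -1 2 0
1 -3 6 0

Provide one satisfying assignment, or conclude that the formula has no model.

UNSATISFIABLE

Try x3 = False.
Unit clause (¬x2) forces x2 = False.
Unit clause (x5) forces x5 = True.
Unit clause (¬x6) forces x6 = False.
That conflicts with the unit clause (x6).
That branch fails; take x3 = True instead.
Unit clause (¬x1) forces x1 = False.
Unit clause (¬x4) forces x4 = False.
Unit clause (x2) forces x2 = True.
That conflicts with the unit clause (¬x2).
Neither x3 = True nor x3 = False works.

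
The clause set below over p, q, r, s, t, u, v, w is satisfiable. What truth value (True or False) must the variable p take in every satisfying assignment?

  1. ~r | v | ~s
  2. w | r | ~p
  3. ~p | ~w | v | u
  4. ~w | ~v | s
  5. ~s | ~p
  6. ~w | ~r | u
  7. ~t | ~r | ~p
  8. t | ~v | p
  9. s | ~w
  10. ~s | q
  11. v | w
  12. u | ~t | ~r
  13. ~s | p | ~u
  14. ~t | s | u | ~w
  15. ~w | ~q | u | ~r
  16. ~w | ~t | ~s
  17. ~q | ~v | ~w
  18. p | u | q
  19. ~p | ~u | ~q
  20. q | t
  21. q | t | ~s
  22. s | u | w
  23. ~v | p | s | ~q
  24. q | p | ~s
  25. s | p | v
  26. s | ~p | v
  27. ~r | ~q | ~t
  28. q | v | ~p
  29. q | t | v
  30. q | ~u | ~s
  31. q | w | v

Suppose p = 1.
Unit clause (~s) forces s = 0.
Unit clause (~w) forces w = 0.
Unit clause (r) forces r = 1.
Unit clause (~t) forces t = 0.
Unit clause (v) forces v = 1.
Unit clause (q) forces q = 1.
Unit clause (~u) forces u = 0.
But (u) is also a unit clause — contradiction.
So every satisfying assignment has p = False.

False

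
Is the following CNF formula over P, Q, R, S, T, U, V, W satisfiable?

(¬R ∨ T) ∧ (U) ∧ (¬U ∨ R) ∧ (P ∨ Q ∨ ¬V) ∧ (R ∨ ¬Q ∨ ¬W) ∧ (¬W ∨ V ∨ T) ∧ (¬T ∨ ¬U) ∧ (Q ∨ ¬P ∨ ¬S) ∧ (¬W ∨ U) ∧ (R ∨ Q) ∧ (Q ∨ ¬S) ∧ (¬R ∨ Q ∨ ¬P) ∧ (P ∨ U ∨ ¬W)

(U) alone gives U = True.
(R) alone gives R = True.
(T) alone gives T = True.
But (¬T) is also a unit clause — contradiction.
No assignment satisfies every clause.

No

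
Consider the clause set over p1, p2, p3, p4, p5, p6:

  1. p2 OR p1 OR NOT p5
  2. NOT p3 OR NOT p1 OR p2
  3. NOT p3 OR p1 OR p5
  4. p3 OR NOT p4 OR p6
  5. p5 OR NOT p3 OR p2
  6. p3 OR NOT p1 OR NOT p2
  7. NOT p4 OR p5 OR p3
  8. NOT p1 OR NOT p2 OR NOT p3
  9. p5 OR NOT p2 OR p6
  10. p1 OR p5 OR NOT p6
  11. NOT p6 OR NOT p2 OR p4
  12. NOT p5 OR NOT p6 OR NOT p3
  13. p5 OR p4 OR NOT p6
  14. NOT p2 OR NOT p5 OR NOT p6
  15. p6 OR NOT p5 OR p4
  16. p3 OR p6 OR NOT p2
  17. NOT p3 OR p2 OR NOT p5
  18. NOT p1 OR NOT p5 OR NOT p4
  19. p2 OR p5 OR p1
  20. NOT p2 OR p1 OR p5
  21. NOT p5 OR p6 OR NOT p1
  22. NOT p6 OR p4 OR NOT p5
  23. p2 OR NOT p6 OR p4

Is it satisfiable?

Yes

Try p2 = true.
Try p3 = true.
From the singleton clause (NOT p1), p1 = false.
From the singleton clause (p5), p5 = true.
From the singleton clause (NOT p6), p6 = false.
From the singleton clause (p4), p4 = true.
This assignment satisfies each clause.
A satisfying assignment: p1=false; p2=true; p3=true; p4=true; p5=true; p6=false.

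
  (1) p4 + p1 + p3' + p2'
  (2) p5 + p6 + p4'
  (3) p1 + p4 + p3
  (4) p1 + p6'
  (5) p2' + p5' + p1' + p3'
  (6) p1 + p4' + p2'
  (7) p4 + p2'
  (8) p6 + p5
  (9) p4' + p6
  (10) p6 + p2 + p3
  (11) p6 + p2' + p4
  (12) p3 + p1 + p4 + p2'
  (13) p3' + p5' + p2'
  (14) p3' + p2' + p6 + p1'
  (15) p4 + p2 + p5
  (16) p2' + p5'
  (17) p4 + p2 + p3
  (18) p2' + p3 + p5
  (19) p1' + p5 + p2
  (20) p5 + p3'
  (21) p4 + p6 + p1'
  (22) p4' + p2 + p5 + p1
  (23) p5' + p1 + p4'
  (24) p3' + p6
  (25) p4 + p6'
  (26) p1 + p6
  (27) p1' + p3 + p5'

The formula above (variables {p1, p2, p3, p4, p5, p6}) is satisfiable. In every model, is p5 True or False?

True

Suppose p5 = 0.
Unit clause (p6) forces p6 = 1.
Unit clause (p1) forces p1 = 1.
Unit clause (p2) forces p2 = 1.
Unit clause (p4) forces p4 = 1.
Unit clause (p3) forces p3 = 1.
But (p3') is also a unit clause — contradiction.
So every satisfying assignment has p5 = True.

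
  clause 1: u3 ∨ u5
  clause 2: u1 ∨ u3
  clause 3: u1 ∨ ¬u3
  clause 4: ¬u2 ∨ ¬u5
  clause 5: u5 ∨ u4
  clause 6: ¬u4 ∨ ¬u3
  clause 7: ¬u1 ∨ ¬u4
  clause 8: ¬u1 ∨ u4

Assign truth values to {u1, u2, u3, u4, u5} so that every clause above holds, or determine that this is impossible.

UNSATISFIABLE

Try u3 = True.
The clause (u1) is unit, so u1 = True.
The clause (¬u4) is unit, so u4 = False.
That conflicts with the unit clause (u4).
Backtrack on u3: now try u3 = False.
The clause (u5) is unit, so u5 = True.
The clause (u1) is unit, so u1 = True.
The clause (¬u2) is unit, so u2 = False.
The clause (¬u4) is unit, so u4 = False.
That conflicts with the unit clause (u4).
Either choice for u3 ends in contradiction.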